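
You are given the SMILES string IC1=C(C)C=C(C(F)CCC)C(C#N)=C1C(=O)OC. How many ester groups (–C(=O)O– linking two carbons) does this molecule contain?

The ester motif appears at heavy-atom position 16 in the SMILES.
Other groups present: 1 nitrile.
Ester count: 1.

1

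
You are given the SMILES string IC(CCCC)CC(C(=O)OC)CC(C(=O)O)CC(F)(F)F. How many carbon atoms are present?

Count every carbon token in the SMILES (each C, including those in ring-closure positions and inside branches).
Carbon count: 14.

14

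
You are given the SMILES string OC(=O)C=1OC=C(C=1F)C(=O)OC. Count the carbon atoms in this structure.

Count every carbon token in the SMILES (each C, including those in ring-closure positions and inside branches).
Carbon count: 7.

7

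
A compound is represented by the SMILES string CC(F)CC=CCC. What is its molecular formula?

C7H13F

Walk through each heavy atom and fill implicit hydrogens from standard valence (C 4, N 3, O 2, S 2, halogen 1):
  atom 1: C, bond orders sum to 1 (valence 4) → 3 H
  atom 2: C, bond orders sum to 3 (valence 4) → 1 H
  atom 3: F (halogen, monovalent) → 0 H
  atom 4: C, bond orders sum to 2 (valence 4) → 2 H
  atom 5: C, bond orders sum to 3 (valence 4) → 1 H
  atom 6: C, bond orders sum to 3 (valence 4) → 1 H
  atom 7: C, bond orders sum to 2 (valence 4) → 2 H
  atom 8: C, bond orders sum to 1 (valence 4) → 3 H
Totals → C:7, H:13, F:1.
In Hill order: C7H13F.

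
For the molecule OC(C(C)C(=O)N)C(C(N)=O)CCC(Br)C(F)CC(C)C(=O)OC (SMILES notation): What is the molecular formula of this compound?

C15H26BrFN2O5

Walk through each heavy atom and fill implicit hydrogens from standard valence (C 4, N 3, O 2, S 2, halogen 1):
  atom 1: O, bond orders sum to 1 (valence 2) → 1 H
  atom 2: C, bond orders sum to 3 (valence 4) → 1 H
  atom 3: C, bond orders sum to 3 (valence 4) → 1 H
  atom 4: C, bond orders sum to 1 (valence 4) → 3 H
  atom 5: C, bond orders sum to 4 (valence 4) → 0 H
  atom 6: O, bond orders sum to 2 (valence 2) → 0 H
  atom 7: N, bond orders sum to 1 (valence 3) → 2 H
  atom 8: C, bond orders sum to 3 (valence 4) → 1 H
  atom 9: C, bond orders sum to 4 (valence 4) → 0 H
  atom 10: N, bond orders sum to 1 (valence 3) → 2 H
  atom 11: O, bond orders sum to 2 (valence 2) → 0 H
  atom 12: C, bond orders sum to 2 (valence 4) → 2 H
  atom 13: C, bond orders sum to 2 (valence 4) → 2 H
  atom 14: C, bond orders sum to 3 (valence 4) → 1 H
  atom 15: Br (halogen, monovalent) → 0 H
  atom 16: C, bond orders sum to 3 (valence 4) → 1 H
  atom 17: F (halogen, monovalent) → 0 H
  atom 18: C, bond orders sum to 2 (valence 4) → 2 H
  atom 19: C, bond orders sum to 3 (valence 4) → 1 H
  atom 20: C, bond orders sum to 1 (valence 4) → 3 H
  atom 21: C, bond orders sum to 4 (valence 4) → 0 H
  atom 22: O, bond orders sum to 2 (valence 2) → 0 H
  atom 23: O, bond orders sum to 2 (valence 2) → 0 H
  atom 24: C, bond orders sum to 1 (valence 4) → 3 H
Totals → C:15, H:26, Br:1, F:1, N:2, O:5.
In Hill order: C15H26BrFN2O5.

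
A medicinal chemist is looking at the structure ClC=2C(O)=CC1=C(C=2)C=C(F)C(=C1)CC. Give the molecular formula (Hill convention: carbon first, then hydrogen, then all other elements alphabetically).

Walk through each heavy atom and fill implicit hydrogens from standard valence (C 4, N 3, O 2, S 2, halogen 1):
  atom 1: Cl (halogen, monovalent) → 0 H
  atom 2: C, bond orders sum to 4 (valence 4) → 0 H
  atom 3: C, bond orders sum to 4 (valence 4) → 0 H
  atom 4: O, bond orders sum to 1 (valence 2) → 1 H
  atom 5: C, bond orders sum to 3 (valence 4) → 1 H
  atom 6: C, bond orders sum to 4 (valence 4) → 0 H
  atom 7: C, bond orders sum to 4 (valence 4) → 0 H
  atom 8: C, bond orders sum to 3 (valence 4) → 1 H
  atom 9: C, bond orders sum to 3 (valence 4) → 1 H
  atom 10: C, bond orders sum to 4 (valence 4) → 0 H
  atom 11: F (halogen, monovalent) → 0 H
  atom 12: C, bond orders sum to 4 (valence 4) → 0 H
  atom 13: C, bond orders sum to 3 (valence 4) → 1 H
  atom 14: C, bond orders sum to 2 (valence 4) → 2 H
  atom 15: C, bond orders sum to 1 (valence 4) → 3 H
Totals → C:12, H:10, Cl:1, F:1, O:1.
In Hill order: C12H10ClFO.

C12H10ClFO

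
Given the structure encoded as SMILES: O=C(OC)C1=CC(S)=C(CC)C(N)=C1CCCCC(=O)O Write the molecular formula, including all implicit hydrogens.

C15H21NO4S

Walk through each heavy atom and fill implicit hydrogens from standard valence (C 4, N 3, O 2, S 2, halogen 1):
  atom 1: O, bond orders sum to 2 (valence 2) → 0 H
  atom 2: C, bond orders sum to 4 (valence 4) → 0 H
  atom 3: O, bond orders sum to 2 (valence 2) → 0 H
  atom 4: C, bond orders sum to 1 (valence 4) → 3 H
  atom 5: C, bond orders sum to 4 (valence 4) → 0 H
  atom 6: C, bond orders sum to 3 (valence 4) → 1 H
  atom 7: C, bond orders sum to 4 (valence 4) → 0 H
  atom 8: S, bond orders sum to 1 (valence 2) → 1 H
  atom 9: C, bond orders sum to 4 (valence 4) → 0 H
  atom 10: C, bond orders sum to 2 (valence 4) → 2 H
  atom 11: C, bond orders sum to 1 (valence 4) → 3 H
  atom 12: C, bond orders sum to 4 (valence 4) → 0 H
  atom 13: N, bond orders sum to 1 (valence 3) → 2 H
  atom 14: C, bond orders sum to 4 (valence 4) → 0 H
  atom 15: C, bond orders sum to 2 (valence 4) → 2 H
  atom 16: C, bond orders sum to 2 (valence 4) → 2 H
  atom 17: C, bond orders sum to 2 (valence 4) → 2 H
  atom 18: C, bond orders sum to 2 (valence 4) → 2 H
  atom 19: C, bond orders sum to 4 (valence 4) → 0 H
  atom 20: O, bond orders sum to 2 (valence 2) → 0 H
  atom 21: O, bond orders sum to 1 (valence 2) → 1 H
Totals → C:15, H:21, N:1, O:4, S:1.
In Hill order: C15H21NO4S.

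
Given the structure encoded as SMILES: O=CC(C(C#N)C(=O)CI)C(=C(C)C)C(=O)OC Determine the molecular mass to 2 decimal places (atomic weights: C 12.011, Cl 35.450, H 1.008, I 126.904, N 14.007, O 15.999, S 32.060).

First, the molecular formula is C12H14INO4 (counting implicit H from valence).
  C: 12 × 12.011 = 144.132
  H: 14 × 1.008 = 14.112
  I: 1 × 126.904 = 126.904
  N: 1 × 14.007 = 14.007
  O: 4 × 15.999 = 63.996
Sum: 12×12.011 + 14×1.008 + 1×126.904 + 1×14.007 + 4×15.999 = 363.151 → 363.15 g/mol.

363.15 g/mol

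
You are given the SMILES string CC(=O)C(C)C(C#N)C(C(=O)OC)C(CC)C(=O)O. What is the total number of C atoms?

Count every carbon token in the SMILES (each C, including those in ring-closure positions and inside branches).
Carbon count: 13.

13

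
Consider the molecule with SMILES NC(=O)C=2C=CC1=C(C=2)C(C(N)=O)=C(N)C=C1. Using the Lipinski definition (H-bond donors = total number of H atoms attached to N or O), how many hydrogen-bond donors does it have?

Donors: find every N or O and count the H atoms it carries.
  atom 1 (N): bond orders sum to 1 → 2 H
  atom 3 (O): bond orders sum to 2 → 0 H
  atom 12 (N): bond orders sum to 1 → 2 H
  atom 13 (O): bond orders sum to 2 → 0 H
  atom 15 (N): bond orders sum to 1 → 2 H
Lipinski HBD = 6.

6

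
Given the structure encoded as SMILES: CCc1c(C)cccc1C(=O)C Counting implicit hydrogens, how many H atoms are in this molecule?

Walk through each heavy atom and fill implicit hydrogens from standard valence (C 4, N 3, O 2, S 2, halogen 1); for lowercase aromatic atoms, an aromatic c carries 1 H when it has two neighbours and 0 H with three, and aromatic n carries 0 H:
  atom 1: C, bond orders sum to 1 (valence 4) → 3 H
  atom 2: C, bond orders sum to 2 (valence 4) → 2 H
  atom 3: aromatic c, 3 neighbours → 0 H
  atom 4: aromatic c, 3 neighbours → 0 H
  atom 5: C, bond orders sum to 1 (valence 4) → 3 H
  atom 6: aromatic c, 2 neighbours → 1 H
  atom 7: aromatic c, 2 neighbours → 1 H
  atom 8: aromatic c, 2 neighbours → 1 H
  atom 9: aromatic c, 3 neighbours → 0 H
  atom 10: C, bond orders sum to 4 (valence 4) → 0 H
  atom 11: O, bond orders sum to 2 (valence 2) → 0 H
  atom 12: C, bond orders sum to 1 (valence 4) → 3 H
Total hydrogens: 14.

14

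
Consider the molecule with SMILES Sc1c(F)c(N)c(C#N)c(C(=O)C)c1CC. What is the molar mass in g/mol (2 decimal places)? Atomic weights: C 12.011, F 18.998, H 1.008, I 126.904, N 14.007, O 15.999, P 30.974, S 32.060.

238.28 g/mol

First, the molecular formula is C11H11FN2OS (counting implicit H from valence).
  C: 11 × 12.011 = 132.121
  F: 1 × 18.998 = 18.998
  H: 11 × 1.008 = 11.088
  N: 2 × 14.007 = 28.014
  O: 1 × 15.999 = 15.999
  S: 1 × 32.060 = 32.060
Sum: 11×12.011 + 1×18.998 + 11×1.008 + 2×14.007 + 1×15.999 + 1×32.060 = 238.280 → 238.28 g/mol.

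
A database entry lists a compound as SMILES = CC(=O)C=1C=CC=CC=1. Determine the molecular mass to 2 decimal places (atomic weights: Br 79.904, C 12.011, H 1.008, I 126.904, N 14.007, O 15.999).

120.15 g/mol

First, the molecular formula is C8H8O (counting implicit H from valence).
  C: 8 × 12.011 = 96.088
  H: 8 × 1.008 = 8.064
  O: 1 × 15.999 = 15.999
Sum: 8×12.011 + 8×1.008 + 1×15.999 = 120.151 → 120.15 g/mol.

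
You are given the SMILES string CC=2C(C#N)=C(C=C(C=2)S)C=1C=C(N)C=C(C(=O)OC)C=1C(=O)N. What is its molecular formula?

C17H15N3O3S

Walk through each heavy atom and fill implicit hydrogens from standard valence (C 4, N 3, O 2, S 2, halogen 1):
  atom 1: C, bond orders sum to 1 (valence 4) → 3 H
  atom 2: C, bond orders sum to 4 (valence 4) → 0 H
  atom 3: C, bond orders sum to 4 (valence 4) → 0 H
  atom 4: C, bond orders sum to 4 (valence 4) → 0 H
  atom 5: N, bond orders sum to 3 (valence 3) → 0 H
  atom 6: C, bond orders sum to 4 (valence 4) → 0 H
  atom 7: C, bond orders sum to 3 (valence 4) → 1 H
  atom 8: C, bond orders sum to 4 (valence 4) → 0 H
  atom 9: C, bond orders sum to 3 (valence 4) → 1 H
  atom 10: S, bond orders sum to 1 (valence 2) → 1 H
  atom 11: C, bond orders sum to 4 (valence 4) → 0 H
  atom 12: C, bond orders sum to 3 (valence 4) → 1 H
  atom 13: C, bond orders sum to 4 (valence 4) → 0 H
  atom 14: N, bond orders sum to 1 (valence 3) → 2 H
  atom 15: C, bond orders sum to 3 (valence 4) → 1 H
  atom 16: C, bond orders sum to 4 (valence 4) → 0 H
  atom 17: C, bond orders sum to 4 (valence 4) → 0 H
  atom 18: O, bond orders sum to 2 (valence 2) → 0 H
  atom 19: O, bond orders sum to 2 (valence 2) → 0 H
  atom 20: C, bond orders sum to 1 (valence 4) → 3 H
  atom 21: C, bond orders sum to 4 (valence 4) → 0 H
  atom 22: C, bond orders sum to 4 (valence 4) → 0 H
  atom 23: O, bond orders sum to 2 (valence 2) → 0 H
  atom 24: N, bond orders sum to 1 (valence 3) → 2 H
Totals → C:17, H:15, N:3, O:3, S:1.
In Hill order: C17H15N3O3S.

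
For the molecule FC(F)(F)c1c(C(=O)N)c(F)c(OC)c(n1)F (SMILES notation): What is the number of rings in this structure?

1

In SMILES, each pair of matching ring-closure digits denotes one ring-closing bond; the number of such bonds equals the number of independent rings.
Ring-closure bonds here: 1.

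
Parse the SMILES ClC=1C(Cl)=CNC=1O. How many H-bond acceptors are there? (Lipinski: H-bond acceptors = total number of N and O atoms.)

N atoms: 1; O atoms: 1.
Lipinski HBA = 1 + 1 = 2.

2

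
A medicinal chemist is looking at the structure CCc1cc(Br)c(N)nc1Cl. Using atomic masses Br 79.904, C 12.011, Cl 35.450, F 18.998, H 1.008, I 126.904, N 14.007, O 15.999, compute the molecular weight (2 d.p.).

235.51 g/mol

First, the molecular formula is C7H8BrClN2 (counting implicit H from valence).
  Br: 1 × 79.904 = 79.904
  C: 7 × 12.011 = 84.077
  Cl: 1 × 35.450 = 35.450
  H: 8 × 1.008 = 8.064
  N: 2 × 14.007 = 28.014
Sum: 1×79.904 + 7×12.011 + 1×35.450 + 8×1.008 + 2×14.007 = 235.509 → 235.51 g/mol.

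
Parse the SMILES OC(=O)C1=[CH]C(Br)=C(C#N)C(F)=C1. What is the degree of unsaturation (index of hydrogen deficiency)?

7

Molecular formula: C8H3BrFNO2.
DoU = (2C + 2 + N − H − X) / 2, where X is the halogen count and O/S are ignored.
    = (2·8 + 2 + 1 − 3 − 2) / 2 = 14 / 2 = 7.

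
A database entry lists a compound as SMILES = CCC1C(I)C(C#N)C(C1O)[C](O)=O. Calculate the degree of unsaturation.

4

Molecular formula: C9H12INO3.
DoU = (2C + 2 + N − H − X) / 2, where X is the halogen count and O/S are ignored.
    = (2·9 + 2 + 1 − 12 − 1) / 2 = 8 / 2 = 4.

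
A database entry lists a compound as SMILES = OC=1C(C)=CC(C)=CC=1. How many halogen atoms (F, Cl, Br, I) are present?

Scan the SMILES for the halogen motif — none present.
Groups that are present: 1 hydroxyl.

0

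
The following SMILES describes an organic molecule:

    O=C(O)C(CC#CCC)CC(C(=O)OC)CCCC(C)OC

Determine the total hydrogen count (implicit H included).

28

Walk through each heavy atom and fill implicit hydrogens from standard valence (C 4, N 3, O 2, S 2, halogen 1):
  atom 1: O, bond orders sum to 2 (valence 2) → 0 H
  atom 2: C, bond orders sum to 4 (valence 4) → 0 H
  atom 3: O, bond orders sum to 1 (valence 2) → 1 H
  atom 4: C, bond orders sum to 3 (valence 4) → 1 H
  atom 5: C, bond orders sum to 2 (valence 4) → 2 H
  atom 6: C, bond orders sum to 4 (valence 4) → 0 H
  atom 7: C, bond orders sum to 4 (valence 4) → 0 H
  atom 8: C, bond orders sum to 2 (valence 4) → 2 H
  atom 9: C, bond orders sum to 1 (valence 4) → 3 H
  atom 10: C, bond orders sum to 2 (valence 4) → 2 H
  atom 11: C, bond orders sum to 3 (valence 4) → 1 H
  atom 12: C, bond orders sum to 4 (valence 4) → 0 H
  atom 13: O, bond orders sum to 2 (valence 2) → 0 H
  atom 14: O, bond orders sum to 2 (valence 2) → 0 H
  atom 15: C, bond orders sum to 1 (valence 4) → 3 H
  atom 16: C, bond orders sum to 2 (valence 4) → 2 H
  atom 17: C, bond orders sum to 2 (valence 4) → 2 H
  atom 18: C, bond orders sum to 2 (valence 4) → 2 H
  atom 19: C, bond orders sum to 3 (valence 4) → 1 H
  atom 20: C, bond orders sum to 1 (valence 4) → 3 H
  atom 21: O, bond orders sum to 2 (valence 2) → 0 H
  atom 22: C, bond orders sum to 1 (valence 4) → 3 H
Total hydrogens: 28.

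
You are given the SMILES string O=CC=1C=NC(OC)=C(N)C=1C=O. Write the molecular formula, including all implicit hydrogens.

C8H8N2O3

Walk through each heavy atom and fill implicit hydrogens from standard valence (C 4, N 3, O 2, S 2, halogen 1):
  atom 1: O, bond orders sum to 2 (valence 2) → 0 H
  atom 2: C, bond orders sum to 3 (valence 4) → 1 H
  atom 3: C, bond orders sum to 4 (valence 4) → 0 H
  atom 4: C, bond orders sum to 3 (valence 4) → 1 H
  atom 5: N, bond orders sum to 3 (valence 3) → 0 H
  atom 6: C, bond orders sum to 4 (valence 4) → 0 H
  atom 7: O, bond orders sum to 2 (valence 2) → 0 H
  atom 8: C, bond orders sum to 1 (valence 4) → 3 H
  atom 9: C, bond orders sum to 4 (valence 4) → 0 H
  atom 10: N, bond orders sum to 1 (valence 3) → 2 H
  atom 11: C, bond orders sum to 4 (valence 4) → 0 H
  atom 12: C, bond orders sum to 3 (valence 4) → 1 H
  atom 13: O, bond orders sum to 2 (valence 2) → 0 H
Totals → C:8, H:8, N:2, O:3.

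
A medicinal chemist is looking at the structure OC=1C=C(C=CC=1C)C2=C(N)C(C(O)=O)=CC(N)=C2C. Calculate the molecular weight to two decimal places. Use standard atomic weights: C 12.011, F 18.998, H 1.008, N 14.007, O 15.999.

272.30 g/mol

First, the molecular formula is C15H16N2O3 (counting implicit H from valence).
  C: 15 × 12.011 = 180.165
  H: 16 × 1.008 = 16.128
  N: 2 × 14.007 = 28.014
  O: 3 × 15.999 = 47.997
Sum: 15×12.011 + 16×1.008 + 2×14.007 + 3×15.999 = 272.304 → 272.30 g/mol.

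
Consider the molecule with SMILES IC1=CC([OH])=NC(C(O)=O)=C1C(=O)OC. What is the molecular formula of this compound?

Walk through each heavy atom and fill implicit hydrogens from standard valence (C 4, N 3, O 2, S 2, halogen 1):
  atom 1: I (halogen, monovalent) → 0 H
  atom 2: C, bond orders sum to 4 (valence 4) → 0 H
  atom 3: C, bond orders sum to 3 (valence 4) → 1 H
  atom 4: C, bond orders sum to 4 (valence 4) → 0 H
  atom 5: O with explicit H count 1
  atom 6: N, bond orders sum to 3 (valence 3) → 0 H
  atom 7: C, bond orders sum to 4 (valence 4) → 0 H
  atom 8: C, bond orders sum to 4 (valence 4) → 0 H
  atom 9: O, bond orders sum to 1 (valence 2) → 1 H
  atom 10: O, bond orders sum to 2 (valence 2) → 0 H
  atom 11: C, bond orders sum to 4 (valence 4) → 0 H
  atom 12: C, bond orders sum to 4 (valence 4) → 0 H
  atom 13: O, bond orders sum to 2 (valence 2) → 0 H
  atom 14: O, bond orders sum to 2 (valence 2) → 0 H
  atom 15: C, bond orders sum to 1 (valence 4) → 3 H
Totals → C:8, H:6, I:1, N:1, O:5.
In Hill order: C8H6INO5.

C8H6INO5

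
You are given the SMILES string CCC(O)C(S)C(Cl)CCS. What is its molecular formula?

C7H15ClOS2

Walk through each heavy atom and fill implicit hydrogens from standard valence (C 4, N 3, O 2, S 2, halogen 1):
  atom 1: C, bond orders sum to 1 (valence 4) → 3 H
  atom 2: C, bond orders sum to 2 (valence 4) → 2 H
  atom 3: C, bond orders sum to 3 (valence 4) → 1 H
  atom 4: O, bond orders sum to 1 (valence 2) → 1 H
  atom 5: C, bond orders sum to 3 (valence 4) → 1 H
  atom 6: S, bond orders sum to 1 (valence 2) → 1 H
  atom 7: C, bond orders sum to 3 (valence 4) → 1 H
  atom 8: Cl (halogen, monovalent) → 0 H
  atom 9: C, bond orders sum to 2 (valence 4) → 2 H
  atom 10: C, bond orders sum to 2 (valence 4) → 2 H
  atom 11: S, bond orders sum to 1 (valence 2) → 1 H
Totals → C:7, H:15, Cl:1, O:1, S:2.
In Hill order: C7H15ClOS2.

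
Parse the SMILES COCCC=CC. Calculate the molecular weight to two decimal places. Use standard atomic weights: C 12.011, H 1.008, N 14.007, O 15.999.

First, the molecular formula is C6H12O (counting implicit H from valence).
  C: 6 × 12.011 = 72.066
  H: 12 × 1.008 = 12.096
  O: 1 × 15.999 = 15.999
Sum: 6×12.011 + 12×1.008 + 1×15.999 = 100.161 → 100.16 g/mol.

100.16 g/mol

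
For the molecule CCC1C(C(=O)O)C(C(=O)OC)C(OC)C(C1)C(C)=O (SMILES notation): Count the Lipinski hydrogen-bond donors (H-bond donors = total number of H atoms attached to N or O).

1

Donors: find every N or O and count the H atoms it carries.
  atom 6 (O): bond orders sum to 2 → 0 H
  atom 7 (O): bond orders sum to 1 → 1 H
  atom 10 (O): bond orders sum to 2 → 0 H
  atom 11 (O): bond orders sum to 2 → 0 H
  atom 14 (O): bond orders sum to 2 → 0 H
  atom 20 (O): bond orders sum to 2 → 0 H
Lipinski HBD = 1.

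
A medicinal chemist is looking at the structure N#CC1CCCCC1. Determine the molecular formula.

C7H11N

Walk through each heavy atom and fill implicit hydrogens from standard valence (C 4, N 3, O 2, S 2, halogen 1):
  atom 1: N, bond orders sum to 3 (valence 3) → 0 H
  atom 2: C, bond orders sum to 4 (valence 4) → 0 H
  atom 3: C, bond orders sum to 3 (valence 4) → 1 H
  atom 4: C, bond orders sum to 2 (valence 4) → 2 H
  atom 5: C, bond orders sum to 2 (valence 4) → 2 H
  atom 6: C, bond orders sum to 2 (valence 4) → 2 H
  atom 7: C, bond orders sum to 2 (valence 4) → 2 H
  atom 8: C, bond orders sum to 2 (valence 4) → 2 H
Totals → C:7, H:11, N:1.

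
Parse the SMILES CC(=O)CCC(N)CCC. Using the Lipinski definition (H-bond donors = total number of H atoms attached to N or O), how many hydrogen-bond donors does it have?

Donors: find every N or O and count the H atoms it carries.
  atom 3 (O): bond orders sum to 2 → 0 H
  atom 7 (N): bond orders sum to 1 → 2 H
Lipinski HBD = 2.

2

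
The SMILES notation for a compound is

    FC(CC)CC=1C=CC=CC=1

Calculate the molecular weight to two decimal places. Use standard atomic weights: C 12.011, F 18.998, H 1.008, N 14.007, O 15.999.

152.21 g/mol

First, the molecular formula is C10H13F (counting implicit H from valence).
  C: 10 × 12.011 = 120.110
  F: 1 × 18.998 = 18.998
  H: 13 × 1.008 = 13.104
Sum: 10×12.011 + 1×18.998 + 13×1.008 = 152.212 → 152.21 g/mol.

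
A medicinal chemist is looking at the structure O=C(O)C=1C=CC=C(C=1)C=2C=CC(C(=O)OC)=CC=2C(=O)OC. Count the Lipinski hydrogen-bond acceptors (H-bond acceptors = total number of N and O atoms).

6

N atoms: 0; O atoms: 6.
Lipinski HBA = 0 + 6 = 6.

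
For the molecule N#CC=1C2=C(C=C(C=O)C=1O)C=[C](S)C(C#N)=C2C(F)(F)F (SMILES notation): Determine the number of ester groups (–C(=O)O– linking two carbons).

Scan the SMILES for the ester motif — none present.
Groups that are present: 1 aldehyde, 1 hydroxyl, 2 nitrile, 1 thiol.

0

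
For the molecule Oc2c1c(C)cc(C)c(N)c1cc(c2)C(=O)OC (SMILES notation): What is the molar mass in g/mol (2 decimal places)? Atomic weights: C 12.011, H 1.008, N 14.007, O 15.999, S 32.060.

First, the molecular formula is C14H15NO3 (counting implicit H from valence).
  C: 14 × 12.011 = 168.154
  H: 15 × 1.008 = 15.120
  N: 1 × 14.007 = 14.007
  O: 3 × 15.999 = 47.997
Sum: 14×12.011 + 15×1.008 + 1×14.007 + 3×15.999 = 245.278 → 245.28 g/mol.

245.28 g/mol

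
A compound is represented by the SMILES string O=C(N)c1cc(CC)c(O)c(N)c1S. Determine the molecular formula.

C9H12N2O2S

Walk through each heavy atom and fill implicit hydrogens from standard valence (C 4, N 3, O 2, S 2, halogen 1); for lowercase aromatic atoms, an aromatic c carries 1 H when it has two neighbours and 0 H with three, and aromatic n carries 0 H:
  atom 1: O, bond orders sum to 2 (valence 2) → 0 H
  atom 2: C, bond orders sum to 4 (valence 4) → 0 H
  atom 3: N, bond orders sum to 1 (valence 3) → 2 H
  atom 4: aromatic c, 3 neighbours → 0 H
  atom 5: aromatic c, 2 neighbours → 1 H
  atom 6: aromatic c, 3 neighbours → 0 H
  atom 7: C, bond orders sum to 2 (valence 4) → 2 H
  atom 8: C, bond orders sum to 1 (valence 4) → 3 H
  atom 9: aromatic c, 3 neighbours → 0 H
  atom 10: O, bond orders sum to 1 (valence 2) → 1 H
  atom 11: aromatic c, 3 neighbours → 0 H
  atom 12: N, bond orders sum to 1 (valence 3) → 2 H
  atom 13: aromatic c, 3 neighbours → 0 H
  atom 14: S, bond orders sum to 1 (valence 2) → 1 H
Totals → C:9, H:12, N:2, O:2, S:1.
In Hill order: C9H12N2O2S.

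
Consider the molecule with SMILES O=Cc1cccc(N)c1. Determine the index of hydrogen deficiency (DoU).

5

Molecular formula: C7H7NO.
DoU = (2C + 2 + N − H − X) / 2, where X is the halogen count and O/S are ignored.
    = (2·7 + 2 + 1 − 7 − 0) / 2 = 10 / 2 = 5.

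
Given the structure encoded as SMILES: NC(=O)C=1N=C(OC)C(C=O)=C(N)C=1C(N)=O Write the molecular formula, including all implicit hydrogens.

Walk through each heavy atom and fill implicit hydrogens from standard valence (C 4, N 3, O 2, S 2, halogen 1):
  atom 1: N, bond orders sum to 1 (valence 3) → 2 H
  atom 2: C, bond orders sum to 4 (valence 4) → 0 H
  atom 3: O, bond orders sum to 2 (valence 2) → 0 H
  atom 4: C, bond orders sum to 4 (valence 4) → 0 H
  atom 5: N, bond orders sum to 3 (valence 3) → 0 H
  atom 6: C, bond orders sum to 4 (valence 4) → 0 H
  atom 7: O, bond orders sum to 2 (valence 2) → 0 H
  atom 8: C, bond orders sum to 1 (valence 4) → 3 H
  atom 9: C, bond orders sum to 4 (valence 4) → 0 H
  atom 10: C, bond orders sum to 3 (valence 4) → 1 H
  atom 11: O, bond orders sum to 2 (valence 2) → 0 H
  atom 12: C, bond orders sum to 4 (valence 4) → 0 H
  atom 13: N, bond orders sum to 1 (valence 3) → 2 H
  atom 14: C, bond orders sum to 4 (valence 4) → 0 H
  atom 15: C, bond orders sum to 4 (valence 4) → 0 H
  atom 16: N, bond orders sum to 1 (valence 3) → 2 H
  atom 17: O, bond orders sum to 2 (valence 2) → 0 H
Totals → C:9, H:10, N:4, O:4.

C9H10N4O4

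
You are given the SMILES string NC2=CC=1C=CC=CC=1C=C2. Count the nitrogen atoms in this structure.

Scan the SMILES for N atoms (remember two-letter symbols like Cl and Br are single atoms).
Nitrogen count: 1.

1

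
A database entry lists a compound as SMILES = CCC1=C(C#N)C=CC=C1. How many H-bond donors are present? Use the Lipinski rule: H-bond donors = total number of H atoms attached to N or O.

0

Donors: find every N or O and count the H atoms it carries.
  atom 6 (N): bond orders sum to 3 → 0 H
Lipinski HBD = 0.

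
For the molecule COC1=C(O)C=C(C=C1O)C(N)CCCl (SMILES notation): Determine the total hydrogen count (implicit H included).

Walk through each heavy atom and fill implicit hydrogens from standard valence (C 4, N 3, O 2, S 2, halogen 1):
  atom 1: C, bond orders sum to 1 (valence 4) → 3 H
  atom 2: O, bond orders sum to 2 (valence 2) → 0 H
  atom 3: C, bond orders sum to 4 (valence 4) → 0 H
  atom 4: C, bond orders sum to 4 (valence 4) → 0 H
  atom 5: O, bond orders sum to 1 (valence 2) → 1 H
  atom 6: C, bond orders sum to 3 (valence 4) → 1 H
  atom 7: C, bond orders sum to 4 (valence 4) → 0 H
  atom 8: C, bond orders sum to 3 (valence 4) → 1 H
  atom 9: C, bond orders sum to 4 (valence 4) → 0 H
  atom 10: O, bond orders sum to 1 (valence 2) → 1 H
  atom 11: C, bond orders sum to 3 (valence 4) → 1 H
  atom 12: N, bond orders sum to 1 (valence 3) → 2 H
  atom 13: C, bond orders sum to 2 (valence 4) → 2 H
  atom 14: C, bond orders sum to 2 (valence 4) → 2 H
  atom 15: Cl (halogen, monovalent) → 0 H
Total hydrogens: 14.

14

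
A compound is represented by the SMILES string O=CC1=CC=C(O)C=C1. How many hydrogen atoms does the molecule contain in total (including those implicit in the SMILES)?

6

Walk through each heavy atom and fill implicit hydrogens from standard valence (C 4, N 3, O 2, S 2, halogen 1):
  atom 1: O, bond orders sum to 2 (valence 2) → 0 H
  atom 2: C, bond orders sum to 3 (valence 4) → 1 H
  atom 3: C, bond orders sum to 4 (valence 4) → 0 H
  atom 4: C, bond orders sum to 3 (valence 4) → 1 H
  atom 5: C, bond orders sum to 3 (valence 4) → 1 H
  atom 6: C, bond orders sum to 4 (valence 4) → 0 H
  atom 7: O, bond orders sum to 1 (valence 2) → 1 H
  atom 8: C, bond orders sum to 3 (valence 4) → 1 H
  atom 9: C, bond orders sum to 3 (valence 4) → 1 H
Total hydrogens: 6.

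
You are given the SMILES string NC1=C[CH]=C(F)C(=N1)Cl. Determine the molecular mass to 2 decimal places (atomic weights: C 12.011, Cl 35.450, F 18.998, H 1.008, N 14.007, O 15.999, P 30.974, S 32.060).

First, the molecular formula is C5H4ClFN2 (counting implicit H from valence).
  C: 5 × 12.011 = 60.055
  Cl: 1 × 35.450 = 35.450
  F: 1 × 18.998 = 18.998
  H: 4 × 1.008 = 4.032
  N: 2 × 14.007 = 28.014
Sum: 5×12.011 + 1×35.450 + 1×18.998 + 4×1.008 + 2×14.007 = 146.549 → 146.55 g/mol.

146.55 g/mol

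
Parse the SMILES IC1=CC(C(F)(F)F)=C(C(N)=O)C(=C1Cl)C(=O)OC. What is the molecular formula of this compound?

Walk through each heavy atom and fill implicit hydrogens from standard valence (C 4, N 3, O 2, S 2, halogen 1):
  atom 1: I (halogen, monovalent) → 0 H
  atom 2: C, bond orders sum to 4 (valence 4) → 0 H
  atom 3: C, bond orders sum to 3 (valence 4) → 1 H
  atom 4: C, bond orders sum to 4 (valence 4) → 0 H
  atom 5: C, bond orders sum to 4 (valence 4) → 0 H
  atom 6: F (halogen, monovalent) → 0 H
  atom 7: F (halogen, monovalent) → 0 H
  atom 8: F (halogen, monovalent) → 0 H
  atom 9: C, bond orders sum to 4 (valence 4) → 0 H
  atom 10: C, bond orders sum to 4 (valence 4) → 0 H
  atom 11: N, bond orders sum to 1 (valence 3) → 2 H
  atom 12: O, bond orders sum to 2 (valence 2) → 0 H
  atom 13: C, bond orders sum to 4 (valence 4) → 0 H
  atom 14: C, bond orders sum to 4 (valence 4) → 0 H
  atom 15: Cl (halogen, monovalent) → 0 H
  atom 16: C, bond orders sum to 4 (valence 4) → 0 H
  atom 17: O, bond orders sum to 2 (valence 2) → 0 H
  atom 18: O, bond orders sum to 2 (valence 2) → 0 H
  atom 19: C, bond orders sum to 1 (valence 4) → 3 H
Totals → C:10, H:6, Cl:1, F:3, I:1, N:1, O:3.
In Hill order: C10H6ClF3INO3.

C10H6ClF3INO3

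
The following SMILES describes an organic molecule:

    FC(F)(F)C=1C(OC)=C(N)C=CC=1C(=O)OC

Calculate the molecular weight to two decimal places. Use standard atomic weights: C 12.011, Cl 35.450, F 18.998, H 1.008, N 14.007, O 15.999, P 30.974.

First, the molecular formula is C10H10F3NO3 (counting implicit H from valence).
  C: 10 × 12.011 = 120.110
  F: 3 × 18.998 = 56.994
  H: 10 × 1.008 = 10.080
  N: 1 × 14.007 = 14.007
  O: 3 × 15.999 = 47.997
Sum: 10×12.011 + 3×18.998 + 10×1.008 + 1×14.007 + 3×15.999 = 249.188 → 249.19 g/mol.

249.19 g/mol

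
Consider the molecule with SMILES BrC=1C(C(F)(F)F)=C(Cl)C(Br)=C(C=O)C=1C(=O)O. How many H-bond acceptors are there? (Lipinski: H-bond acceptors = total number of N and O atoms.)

N atoms: 0; O atoms: 3.
Lipinski HBA = 0 + 3 = 3.

3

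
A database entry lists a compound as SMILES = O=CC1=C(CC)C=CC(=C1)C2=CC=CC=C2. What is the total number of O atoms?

1

Scan the SMILES for O atoms (remember two-letter symbols like Cl and Br are single atoms).
Oxygen count: 1.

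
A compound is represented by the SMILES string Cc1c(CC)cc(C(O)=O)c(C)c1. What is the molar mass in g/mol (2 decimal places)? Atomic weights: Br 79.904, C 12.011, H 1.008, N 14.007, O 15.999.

178.23 g/mol

First, the molecular formula is C11H14O2 (counting implicit H from valence).
  C: 11 × 12.011 = 132.121
  H: 14 × 1.008 = 14.112
  O: 2 × 15.999 = 31.998
Sum: 11×12.011 + 14×1.008 + 2×15.999 = 178.231 → 178.23 g/mol.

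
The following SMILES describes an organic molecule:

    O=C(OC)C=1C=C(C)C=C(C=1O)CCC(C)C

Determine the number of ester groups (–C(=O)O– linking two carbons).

The ester motif appears at heavy-atom position 2 in the SMILES.
Other groups present: 1 hydroxyl.
Ester count: 1.

1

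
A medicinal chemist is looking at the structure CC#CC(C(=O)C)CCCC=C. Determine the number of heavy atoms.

12

Every atom symbol written in the SMILES (organic subset) is one heavy atom; implicit H are not written.
Heavy atoms by element → C:11, O:1.
Total: 12.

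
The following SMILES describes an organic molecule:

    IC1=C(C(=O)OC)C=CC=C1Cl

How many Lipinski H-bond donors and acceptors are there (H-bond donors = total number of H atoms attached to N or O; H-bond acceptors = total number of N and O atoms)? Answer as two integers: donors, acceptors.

Donors: find every N or O and count the H atoms it carries.
  atom 5 (O): bond orders sum to 2 → 0 H
  atom 6 (O): bond orders sum to 2 → 0 H
Lipinski HBD = 0.
Acceptors: N atoms = 0, O atoms = 2 → HBA = 2.

0, 2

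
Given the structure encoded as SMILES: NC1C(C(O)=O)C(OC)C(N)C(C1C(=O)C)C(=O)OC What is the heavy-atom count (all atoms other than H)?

Every atom symbol written in the SMILES (organic subset) is one heavy atom; implicit H are not written.
Heavy atoms by element → C:12, N:2, O:6.
Total: 20.

20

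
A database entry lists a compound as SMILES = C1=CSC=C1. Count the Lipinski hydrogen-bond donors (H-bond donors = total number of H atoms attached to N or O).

Donors: find every N or O and count the H atoms it carries.
  (no N or O atoms present)
Lipinski HBD = 0.

0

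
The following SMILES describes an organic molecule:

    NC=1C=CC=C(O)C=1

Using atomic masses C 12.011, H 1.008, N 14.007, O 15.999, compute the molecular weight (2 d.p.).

109.13 g/mol

First, the molecular formula is C6H7NO (counting implicit H from valence).
  C: 6 × 12.011 = 72.066
  H: 7 × 1.008 = 7.056
  N: 1 × 14.007 = 14.007
  O: 1 × 15.999 = 15.999
Sum: 6×12.011 + 7×1.008 + 1×14.007 + 1×15.999 = 109.128 → 109.13 g/mol.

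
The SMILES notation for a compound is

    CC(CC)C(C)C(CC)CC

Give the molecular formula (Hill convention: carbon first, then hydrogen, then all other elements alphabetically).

Walk through each heavy atom and fill implicit hydrogens from standard valence (C 4, N 3, O 2, S 2, halogen 1):
  atom 1: C, bond orders sum to 1 (valence 4) → 3 H
  atom 2: C, bond orders sum to 3 (valence 4) → 1 H
  atom 3: C, bond orders sum to 2 (valence 4) → 2 H
  atom 4: C, bond orders sum to 1 (valence 4) → 3 H
  atom 5: C, bond orders sum to 3 (valence 4) → 1 H
  atom 6: C, bond orders sum to 1 (valence 4) → 3 H
  atom 7: C, bond orders sum to 3 (valence 4) → 1 H
  atom 8: C, bond orders sum to 2 (valence 4) → 2 H
  atom 9: C, bond orders sum to 1 (valence 4) → 3 H
  atom 10: C, bond orders sum to 2 (valence 4) → 2 H
  atom 11: C, bond orders sum to 1 (valence 4) → 3 H
Totals → C:11, H:24.

C11H24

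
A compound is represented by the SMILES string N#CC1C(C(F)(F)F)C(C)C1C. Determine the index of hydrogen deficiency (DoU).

Degree of unsaturation = (number of rings) + (number of π bonds).
Ring closures in the SMILES: 1.
π bonds: 1 triple bond (each 2 DoU) → 2 DoU from unsaturation.
Total DoU = 1 + 2 = 3.

3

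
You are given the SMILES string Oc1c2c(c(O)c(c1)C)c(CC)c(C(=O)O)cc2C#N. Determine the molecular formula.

C15H13NO4

Walk through each heavy atom and fill implicit hydrogens from standard valence (C 4, N 3, O 2, S 2, halogen 1); for lowercase aromatic atoms, an aromatic c carries 1 H when it has two neighbours and 0 H with three, and aromatic n carries 0 H:
  atom 1: O, bond orders sum to 1 (valence 2) → 1 H
  atom 2: aromatic c, 3 neighbours → 0 H
  atom 3: aromatic c, 3 neighbours → 0 H
  atom 4: aromatic c, 3 neighbours → 0 H
  atom 5: aromatic c, 3 neighbours → 0 H
  atom 6: O, bond orders sum to 1 (valence 2) → 1 H
  atom 7: aromatic c, 3 neighbours → 0 H
  atom 8: aromatic c, 2 neighbours → 1 H
  atom 9: C, bond orders sum to 1 (valence 4) → 3 H
  atom 10: aromatic c, 3 neighbours → 0 H
  atom 11: C, bond orders sum to 2 (valence 4) → 2 H
  atom 12: C, bond orders sum to 1 (valence 4) → 3 H
  atom 13: aromatic c, 3 neighbours → 0 H
  atom 14: C, bond orders sum to 4 (valence 4) → 0 H
  atom 15: O, bond orders sum to 2 (valence 2) → 0 H
  atom 16: O, bond orders sum to 1 (valence 2) → 1 H
  atom 17: aromatic c, 2 neighbours → 1 H
  atom 18: aromatic c, 3 neighbours → 0 H
  atom 19: C, bond orders sum to 4 (valence 4) → 0 H
  atom 20: N, bond orders sum to 3 (valence 3) → 0 H
Totals → C:15, H:13, N:1, O:4.
In Hill order: C15H13NO4.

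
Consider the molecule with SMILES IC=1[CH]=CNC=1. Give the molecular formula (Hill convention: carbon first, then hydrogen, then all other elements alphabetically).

C4H4IN

Walk through each heavy atom and fill implicit hydrogens from standard valence (C 4, N 3, O 2, S 2, halogen 1):
  atom 1: I (halogen, monovalent) → 0 H
  atom 2: C, bond orders sum to 4 (valence 4) → 0 H
  atom 3: C with explicit H count 1
  atom 4: C, bond orders sum to 3 (valence 4) → 1 H
  atom 5: N, bond orders sum to 2 (valence 3) → 1 H
  atom 6: C, bond orders sum to 3 (valence 4) → 1 H
Totals → C:4, H:4, I:1, N:1.
In Hill order: C4H4IN.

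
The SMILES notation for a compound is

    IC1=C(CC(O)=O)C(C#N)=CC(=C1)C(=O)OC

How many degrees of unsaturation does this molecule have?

8

Degree of unsaturation = (number of rings) + (number of π bonds).
Ring closures in the SMILES: 1.
π bonds: 5 double bonds (each 1 DoU), 1 triple bond (each 2 DoU) → 7 DoU from unsaturation.
Total DoU = 1 + 7 = 8.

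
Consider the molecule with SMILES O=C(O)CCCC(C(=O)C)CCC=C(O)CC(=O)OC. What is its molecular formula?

Walk through each heavy atom and fill implicit hydrogens from standard valence (C 4, N 3, O 2, S 2, halogen 1):
  atom 1: O, bond orders sum to 2 (valence 2) → 0 H
  atom 2: C, bond orders sum to 4 (valence 4) → 0 H
  atom 3: O, bond orders sum to 1 (valence 2) → 1 H
  atom 4: C, bond orders sum to 2 (valence 4) → 2 H
  atom 5: C, bond orders sum to 2 (valence 4) → 2 H
  atom 6: C, bond orders sum to 2 (valence 4) → 2 H
  atom 7: C, bond orders sum to 3 (valence 4) → 1 H
  atom 8: C, bond orders sum to 4 (valence 4) → 0 H
  atom 9: O, bond orders sum to 2 (valence 2) → 0 H
  atom 10: C, bond orders sum to 1 (valence 4) → 3 H
  atom 11: C, bond orders sum to 2 (valence 4) → 2 H
  atom 12: C, bond orders sum to 2 (valence 4) → 2 H
  atom 13: C, bond orders sum to 3 (valence 4) → 1 H
  atom 14: C, bond orders sum to 4 (valence 4) → 0 H
  atom 15: O, bond orders sum to 1 (valence 2) → 1 H
  atom 16: C, bond orders sum to 2 (valence 4) → 2 H
  atom 17: C, bond orders sum to 4 (valence 4) → 0 H
  atom 18: O, bond orders sum to 2 (valence 2) → 0 H
  atom 19: O, bond orders sum to 2 (valence 2) → 0 H
  atom 20: C, bond orders sum to 1 (valence 4) → 3 H
Totals → C:14, H:22, O:6.
In Hill order: C14H22O6.

C14H22O6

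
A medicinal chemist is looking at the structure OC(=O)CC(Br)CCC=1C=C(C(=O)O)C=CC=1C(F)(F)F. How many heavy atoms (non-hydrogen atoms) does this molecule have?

Every atom symbol written in the SMILES (organic subset) is one heavy atom; implicit H are not written.
Heavy atoms by element → Br:1, C:13, F:3, O:4.
Total: 21.

21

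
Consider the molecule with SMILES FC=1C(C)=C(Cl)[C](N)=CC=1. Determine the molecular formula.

C7H7ClFN

Walk through each heavy atom and fill implicit hydrogens from standard valence (C 4, N 3, O 2, S 2, halogen 1):
  atom 1: F (halogen, monovalent) → 0 H
  atom 2: C, bond orders sum to 4 (valence 4) → 0 H
  atom 3: C, bond orders sum to 4 (valence 4) → 0 H
  atom 4: C, bond orders sum to 1 (valence 4) → 3 H
  atom 5: C, bond orders sum to 4 (valence 4) → 0 H
  atom 6: Cl (halogen, monovalent) → 0 H
  atom 7: C with explicit H count 0
  atom 8: N, bond orders sum to 1 (valence 3) → 2 H
  atom 9: C, bond orders sum to 3 (valence 4) → 1 H
  atom 10: C, bond orders sum to 3 (valence 4) → 1 H
Totals → C:7, H:7, Cl:1, F:1, N:1.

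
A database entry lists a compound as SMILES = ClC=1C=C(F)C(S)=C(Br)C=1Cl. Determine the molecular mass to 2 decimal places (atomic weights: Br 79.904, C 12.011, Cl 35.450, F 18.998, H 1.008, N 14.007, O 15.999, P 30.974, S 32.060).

275.94 g/mol

First, the molecular formula is C6H2BrCl2FS (counting implicit H from valence).
  Br: 1 × 79.904 = 79.904
  C: 6 × 12.011 = 72.066
  Cl: 2 × 35.450 = 70.900
  F: 1 × 18.998 = 18.998
  H: 2 × 1.008 = 2.016
  S: 1 × 32.060 = 32.060
Sum: 1×79.904 + 6×12.011 + 2×35.450 + 1×18.998 + 2×1.008 + 1×32.060 = 275.944 → 275.94 g/mol.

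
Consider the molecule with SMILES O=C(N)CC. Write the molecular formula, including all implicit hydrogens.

C3H7NO

Walk through each heavy atom and fill implicit hydrogens from standard valence (C 4, N 3, O 2, S 2, halogen 1):
  atom 1: O, bond orders sum to 2 (valence 2) → 0 H
  atom 2: C, bond orders sum to 4 (valence 4) → 0 H
  atom 3: N, bond orders sum to 1 (valence 3) → 2 H
  atom 4: C, bond orders sum to 2 (valence 4) → 2 H
  atom 5: C, bond orders sum to 1 (valence 4) → 3 H
Totals → C:3, H:7, N:1, O:1.
In Hill order: C3H7NO.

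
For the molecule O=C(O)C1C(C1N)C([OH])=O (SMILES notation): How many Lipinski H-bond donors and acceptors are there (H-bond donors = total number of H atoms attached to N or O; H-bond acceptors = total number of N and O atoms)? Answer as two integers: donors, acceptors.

Donors: find every N or O and count the H atoms it carries.
  atom 1 (O): bond orders sum to 2 → 0 H
  atom 3 (O): bond orders sum to 1 → 1 H
  atom 7 (N): bond orders sum to 1 → 2 H
  atom 9 (O): bond orders sum to 1 → 1 H
  atom 10 (O): bond orders sum to 2 → 0 H
Lipinski HBD = 4.
Acceptors: N atoms = 1, O atoms = 4 → HBA = 5.

4, 5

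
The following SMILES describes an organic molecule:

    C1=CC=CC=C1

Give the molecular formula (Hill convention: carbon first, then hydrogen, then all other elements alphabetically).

C6H6

Walk through each heavy atom and fill implicit hydrogens from standard valence (C 4, N 3, O 2, S 2, halogen 1):
  atom 1: C, bond orders sum to 3 (valence 4) → 1 H
  atom 2: C, bond orders sum to 3 (valence 4) → 1 H
  atom 3: C, bond orders sum to 3 (valence 4) → 1 H
  atom 4: C, bond orders sum to 3 (valence 4) → 1 H
  atom 5: C, bond orders sum to 3 (valence 4) → 1 H
  atom 6: C, bond orders sum to 3 (valence 4) → 1 H
Totals → C:6, H:6.
In Hill order: C6H6.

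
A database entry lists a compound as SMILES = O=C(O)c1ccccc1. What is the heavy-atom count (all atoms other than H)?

Every atom symbol written in the SMILES (organic subset) is one heavy atom; implicit H are not written.
Heavy atoms by element → C:7, O:2.
Total: 9.

9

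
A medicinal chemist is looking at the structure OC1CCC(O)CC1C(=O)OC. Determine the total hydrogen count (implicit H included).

14

Walk through each heavy atom and fill implicit hydrogens from standard valence (C 4, N 3, O 2, S 2, halogen 1):
  atom 1: O, bond orders sum to 1 (valence 2) → 1 H
  atom 2: C, bond orders sum to 3 (valence 4) → 1 H
  atom 3: C, bond orders sum to 2 (valence 4) → 2 H
  atom 4: C, bond orders sum to 2 (valence 4) → 2 H
  atom 5: C, bond orders sum to 3 (valence 4) → 1 H
  atom 6: O, bond orders sum to 1 (valence 2) → 1 H
  atom 7: C, bond orders sum to 2 (valence 4) → 2 H
  atom 8: C, bond orders sum to 3 (valence 4) → 1 H
  atom 9: C, bond orders sum to 4 (valence 4) → 0 H
  atom 10: O, bond orders sum to 2 (valence 2) → 0 H
  atom 11: O, bond orders sum to 2 (valence 2) → 0 H
  atom 12: C, bond orders sum to 1 (valence 4) → 3 H
Total hydrogens: 14.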